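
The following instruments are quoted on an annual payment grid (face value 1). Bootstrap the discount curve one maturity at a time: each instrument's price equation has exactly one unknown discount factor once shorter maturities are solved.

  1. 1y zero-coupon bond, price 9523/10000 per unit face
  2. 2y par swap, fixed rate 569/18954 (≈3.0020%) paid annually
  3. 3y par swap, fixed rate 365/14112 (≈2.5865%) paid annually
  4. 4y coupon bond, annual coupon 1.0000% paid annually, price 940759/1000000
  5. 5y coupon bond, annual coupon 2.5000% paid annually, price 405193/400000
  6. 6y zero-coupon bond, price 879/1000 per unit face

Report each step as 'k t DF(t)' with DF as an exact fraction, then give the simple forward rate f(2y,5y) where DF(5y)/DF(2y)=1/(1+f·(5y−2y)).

1 1 9523/10000
2 2 9431/10000
3 3 927/1000
4 4 1807/2000
5 5 4487/5000
6 6 879/1000
f(2y,5y) = ((9431/10000)/(4487/5000) − 1)/(3) = 457/26922 ≈ 1.6975%

step 1 [1y] zero: DF = P = 9523/10000 ≈ 0.952300
step 2 [2y] swap r/1=569/18954: DF=(1 − 569/18954·(0.952300))/(1+569/18954) = 9431/10000 ≈ 0.943100
step 3 [3y] swap r/1=365/14112: DF=(1 − 365/14112·(0.952300+0.943100))/(1+365/14112) = 927/1000 ≈ 0.927000
step 4 [4y] bond c/1=1/100: DF=(940759/1000000 − 1/100·(0.952300+0.943100+0.927000))/(1+1/100) = 1807/2000 ≈ 0.903500
step 5 [5y] bond c/1=1/40: DF=(405193/400000 − 1/40·(0.952300+0.943100+0.927000+0.903500))/(1+1/40) = 4487/5000 ≈ 0.897400
step 6 [6y] zero: DF = P = 879/1000 ≈ 0.879000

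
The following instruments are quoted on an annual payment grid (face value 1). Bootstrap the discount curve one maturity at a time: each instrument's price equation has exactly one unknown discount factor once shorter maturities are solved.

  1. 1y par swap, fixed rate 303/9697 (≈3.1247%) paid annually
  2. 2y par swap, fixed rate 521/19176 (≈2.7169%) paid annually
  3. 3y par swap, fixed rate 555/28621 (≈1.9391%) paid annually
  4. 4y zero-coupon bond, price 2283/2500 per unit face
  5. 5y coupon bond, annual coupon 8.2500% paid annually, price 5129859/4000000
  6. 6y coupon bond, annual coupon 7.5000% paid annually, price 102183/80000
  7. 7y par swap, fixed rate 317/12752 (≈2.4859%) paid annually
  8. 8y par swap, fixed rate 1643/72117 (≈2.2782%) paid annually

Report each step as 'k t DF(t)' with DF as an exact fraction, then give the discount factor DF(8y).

1 1 9697/10000
2 2 9479/10000
3 3 1889/2000
4 4 2283/2500
5 5 897/1000
6 6 4311/5000
7 7 1683/2000
8 8 8357/10000
DF(8y) = 8357/10000 ≈ 0.835700

step 1 [1y] swap r/1=303/9697: DF=(1 − 303/9697·(0))/(1+303/9697) = 9697/10000 ≈ 0.969700
step 2 [2y] swap r/1=521/19176: DF=(1 − 521/19176·(0.969700))/(1+521/19176) = 9479/10000 ≈ 0.947900
step 3 [3y] swap r/1=555/28621: DF=(1 − 555/28621·(0.969700+0.947900))/(1+555/28621) = 1889/2000 ≈ 0.944500
step 4 [4y] zero: DF = P = 2283/2500 ≈ 0.913200
step 5 [5y] bond c/1=33/400: DF=(5129859/4000000 − 33/400·(0.969700+0.947900+0.944500+0.913200))/(1+33/400) = 897/1000 ≈ 0.897000
step 6 [6y] bond c/1=3/40: DF=(102183/80000 − 3/40·(0.969700+0.947900+0.944500+0.913200+0.897000))/(1+3/40) = 4311/5000 ≈ 0.862200
step 7 [7y] swap r/1=317/12752: DF=(1 − 317/12752·(0.969700+0.947900+0.944500+0.913200+0.897000+0.862200))/(1+317/12752) = 1683/2000 ≈ 0.841500
step 8 [8y] swap r/1=1643/72117: DF=(1 − 1643/72117·(0.969700+0.947900+0.944500+0.913200+0.897000+0.862200+0.841500))/(1+1643/72117) = 8357/10000 ≈ 0.835700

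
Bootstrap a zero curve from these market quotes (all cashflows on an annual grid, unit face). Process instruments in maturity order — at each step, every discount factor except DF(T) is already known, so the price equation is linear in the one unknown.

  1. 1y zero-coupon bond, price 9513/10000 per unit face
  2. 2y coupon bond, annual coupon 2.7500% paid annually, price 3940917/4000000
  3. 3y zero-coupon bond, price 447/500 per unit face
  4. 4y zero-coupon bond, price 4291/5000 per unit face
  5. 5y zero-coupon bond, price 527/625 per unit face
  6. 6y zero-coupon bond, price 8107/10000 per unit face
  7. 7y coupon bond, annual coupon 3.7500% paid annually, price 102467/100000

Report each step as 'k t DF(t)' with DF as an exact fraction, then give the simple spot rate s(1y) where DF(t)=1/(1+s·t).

1 1 9513/10000
2 2 4667/5000
3 3 447/500
4 4 4291/5000
5 5 527/625
6 6 8107/10000
7 7 1991/2500
s(1y) = (1/(9513/10000) − 1)/(1) = 487/9513 ≈ 5.1193%

step 1 [1y] zero: DF = P = 9513/10000 ≈ 0.951300
step 2 [2y] bond c/1=11/400: DF=(3940917/4000000 − 11/400·(0.951300))/(1+11/400) = 4667/5000 ≈ 0.933400
step 3 [3y] zero: DF = P = 447/500 ≈ 0.894000
step 4 [4y] zero: DF = P = 4291/5000 ≈ 0.858200
step 5 [5y] zero: DF = P = 527/625 ≈ 0.843200
step 6 [6y] zero: DF = P = 8107/10000 ≈ 0.810700
step 7 [7y] bond c/1=3/80: DF=(102467/100000 − 3/80·(0.951300+0.933400+0.894000+0.858200+0.843200+0.810700))/(1+3/80) = 1991/2500 ≈ 0.796400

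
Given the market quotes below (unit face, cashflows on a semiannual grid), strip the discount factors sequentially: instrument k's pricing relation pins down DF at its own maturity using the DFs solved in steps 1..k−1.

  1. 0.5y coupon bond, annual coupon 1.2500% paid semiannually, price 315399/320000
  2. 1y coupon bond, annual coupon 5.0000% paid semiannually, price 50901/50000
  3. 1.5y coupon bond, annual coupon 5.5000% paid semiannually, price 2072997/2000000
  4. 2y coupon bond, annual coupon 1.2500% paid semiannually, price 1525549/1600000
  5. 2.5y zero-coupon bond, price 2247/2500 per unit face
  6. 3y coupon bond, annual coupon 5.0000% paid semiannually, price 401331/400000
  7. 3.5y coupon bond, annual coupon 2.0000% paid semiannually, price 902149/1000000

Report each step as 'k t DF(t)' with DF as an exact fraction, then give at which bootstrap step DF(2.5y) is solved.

step 1 [0.5y] bond c/2=1/160: DF=(315399/320000 − 1/160·(0))/(1+1/160) = 1959/2000 ≈ 0.979500
step 2 [1y] bond c/2=1/40: DF=(50901/50000 − 1/40·(0.979500))/(1+1/40) = 9693/10000 ≈ 0.969300
step 3 [1.5y] bond c/2=11/400: DF=(2072997/2000000 − 11/400·(0.979500+0.969300))/(1+11/400) = 4783/5000 ≈ 0.956600
step 4 [2y] bond c/2=1/160: DF=(1525549/1600000 − 1/160·(0.979500+0.969300+0.956600))/(1+1/160) = 1859/2000 ≈ 0.929500
step 5 [2.5y] zero: DF = P = 2247/2500 ≈ 0.898800
step 6 [3y] bond c/2=1/40: DF=(401331/400000 − 1/40·(0.979500+0.969300+0.956600+0.929500+0.898800))/(1+1/40) = 4317/5000 ≈ 0.863400
step 7 [3.5y] bond c/2=1/100: DF=(902149/1000000 − 1/100·(0.979500+0.969300+0.956600+0.929500+0.898800+0.863400))/(1+1/100) = 4189/5000 ≈ 0.837800

1 1/2 1959/2000
2 1 9693/10000
3 3/2 4783/5000
4 2 1859/2000
5 5/2 2247/2500
6 3 4317/5000
7 7/2 4189/5000
DF(2.5y) is solved at step 5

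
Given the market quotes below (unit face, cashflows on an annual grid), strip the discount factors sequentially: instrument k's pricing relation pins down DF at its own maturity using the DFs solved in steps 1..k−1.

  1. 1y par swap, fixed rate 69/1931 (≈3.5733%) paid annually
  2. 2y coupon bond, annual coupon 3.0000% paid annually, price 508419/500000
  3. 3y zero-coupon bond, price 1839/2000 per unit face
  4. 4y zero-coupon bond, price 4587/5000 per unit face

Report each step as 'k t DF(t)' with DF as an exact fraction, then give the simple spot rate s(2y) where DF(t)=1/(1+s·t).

1 1 1931/2000
2 2 9591/10000
3 3 1839/2000
4 4 4587/5000
s(2y) = (1/(9591/10000) − 1)/(2) = 409/19182 ≈ 2.1322%

step 1 [1y] swap r/1=69/1931: DF=(1 − 69/1931·(0))/(1+69/1931) = 1931/2000 ≈ 0.965500
step 2 [2y] bond c/1=3/100: DF=(508419/500000 − 3/100·(0.965500))/(1+3/100) = 9591/10000 ≈ 0.959100
step 3 [3y] zero: DF = P = 1839/2000 ≈ 0.919500
step 4 [4y] zero: DF = P = 4587/5000 ≈ 0.917400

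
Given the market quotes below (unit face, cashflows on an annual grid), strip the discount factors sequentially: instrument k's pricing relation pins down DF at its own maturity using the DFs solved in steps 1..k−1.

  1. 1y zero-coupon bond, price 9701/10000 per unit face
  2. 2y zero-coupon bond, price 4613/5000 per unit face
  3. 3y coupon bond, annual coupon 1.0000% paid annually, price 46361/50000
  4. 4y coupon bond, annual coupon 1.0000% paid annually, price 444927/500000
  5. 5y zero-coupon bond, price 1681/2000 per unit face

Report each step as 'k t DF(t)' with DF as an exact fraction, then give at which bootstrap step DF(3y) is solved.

1 1 9701/10000
2 2 4613/5000
3 3 8993/10000
4 4 4267/5000
5 5 1681/2000
DF(3y) is solved at step 3

step 1 [1y] zero: DF = P = 9701/10000 ≈ 0.970100
step 2 [2y] zero: DF = P = 4613/5000 ≈ 0.922600
step 3 [3y] bond c/1=1/100: DF=(46361/50000 − 1/100·(0.970100+0.922600))/(1+1/100) = 8993/10000 ≈ 0.899300
step 4 [4y] bond c/1=1/100: DF=(444927/500000 − 1/100·(0.970100+0.922600+0.899300))/(1+1/100) = 4267/5000 ≈ 0.853400
step 5 [5y] zero: DF = P = 1681/2000 ≈ 0.840500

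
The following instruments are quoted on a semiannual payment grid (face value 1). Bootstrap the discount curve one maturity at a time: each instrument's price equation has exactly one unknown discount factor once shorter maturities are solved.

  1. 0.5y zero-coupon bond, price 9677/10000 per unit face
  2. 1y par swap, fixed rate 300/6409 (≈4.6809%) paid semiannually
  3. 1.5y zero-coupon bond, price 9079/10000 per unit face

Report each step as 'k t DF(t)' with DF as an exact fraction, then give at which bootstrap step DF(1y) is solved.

1 1/2 9677/10000
2 1 191/200
3 3/2 9079/10000
DF(1y) is solved at step 2

step 1 [0.5y] zero: DF = P = 9677/10000 ≈ 0.967700
step 2 [1y] swap r/2=150/6409: DF=(1 − 150/6409·(0.967700))/(1+150/6409) = 191/200 ≈ 0.955000
step 3 [1.5y] zero: DF = P = 9079/10000 ≈ 0.907900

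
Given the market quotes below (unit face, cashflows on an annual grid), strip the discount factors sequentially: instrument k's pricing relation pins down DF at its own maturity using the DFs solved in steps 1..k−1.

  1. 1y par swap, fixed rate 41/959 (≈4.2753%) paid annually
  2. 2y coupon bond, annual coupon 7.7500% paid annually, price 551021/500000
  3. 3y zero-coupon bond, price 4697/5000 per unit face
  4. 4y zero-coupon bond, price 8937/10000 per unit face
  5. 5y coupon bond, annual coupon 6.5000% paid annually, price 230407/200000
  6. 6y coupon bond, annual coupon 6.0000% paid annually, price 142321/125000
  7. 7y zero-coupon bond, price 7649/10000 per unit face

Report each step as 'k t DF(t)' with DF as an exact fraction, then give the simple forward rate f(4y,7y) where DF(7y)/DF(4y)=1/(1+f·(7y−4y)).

step 1 [1y] swap r/1=41/959: DF=(1 − 41/959·(0))/(1+41/959) = 959/1000 ≈ 0.959000
step 2 [2y] bond c/1=31/400: DF=(551021/500000 − 31/400·(0.959000))/(1+31/400) = 4769/5000 ≈ 0.953800
step 3 [3y] zero: DF = P = 4697/5000 ≈ 0.939400
step 4 [4y] zero: DF = P = 8937/10000 ≈ 0.893700
step 5 [5y] bond c/1=13/200: DF=(230407/200000 − 13/200·(0.959000+0.953800+0.939400+0.893700))/(1+13/200) = 8531/10000 ≈ 0.853100
step 6 [6y] bond c/1=3/50: DF=(142321/125000 − 3/50·(0.959000+0.953800+0.939400+0.893700+0.853100))/(1+3/50) = 4069/5000 ≈ 0.813800
step 7 [7y] zero: DF = P = 7649/10000 ≈ 0.764900

1 1 959/1000
2 2 4769/5000
3 3 4697/5000
4 4 8937/10000
5 5 8531/10000
6 6 4069/5000
7 7 7649/10000
f(4y,7y) = ((8937/10000)/(7649/10000) − 1)/(3) = 1288/22947 ≈ 5.6129%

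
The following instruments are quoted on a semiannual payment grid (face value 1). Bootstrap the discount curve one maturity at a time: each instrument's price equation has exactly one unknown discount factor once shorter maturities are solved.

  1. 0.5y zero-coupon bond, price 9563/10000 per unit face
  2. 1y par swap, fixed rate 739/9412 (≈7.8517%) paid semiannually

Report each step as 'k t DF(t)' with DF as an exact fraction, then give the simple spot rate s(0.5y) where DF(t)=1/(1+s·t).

step 1 [0.5y] zero: DF = P = 9563/10000 ≈ 0.956300
step 2 [1y] swap r/2=739/18824: DF=(1 − 739/18824·(0.956300))/(1+739/18824) = 9261/10000 ≈ 0.926100

1 1/2 9563/10000
2 1 9261/10000
s(0.5y) = (1/(9563/10000) − 1)/(1/2) = 874/9563 ≈ 9.1394%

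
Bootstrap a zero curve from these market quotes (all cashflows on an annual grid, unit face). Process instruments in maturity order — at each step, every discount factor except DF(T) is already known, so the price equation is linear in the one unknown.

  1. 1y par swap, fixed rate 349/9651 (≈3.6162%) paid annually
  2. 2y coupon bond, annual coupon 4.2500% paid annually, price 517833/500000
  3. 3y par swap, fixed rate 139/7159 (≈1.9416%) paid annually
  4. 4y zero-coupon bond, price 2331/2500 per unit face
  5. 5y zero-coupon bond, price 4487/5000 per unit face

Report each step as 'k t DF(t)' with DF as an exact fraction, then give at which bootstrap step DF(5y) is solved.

step 1 [1y] swap r/1=349/9651: DF=(1 − 349/9651·(0))/(1+349/9651) = 9651/10000 ≈ 0.965100
step 2 [2y] bond c/1=17/400: DF=(517833/500000 − 17/400·(0.965100))/(1+17/400) = 9541/10000 ≈ 0.954100
step 3 [3y] swap r/1=139/7159: DF=(1 − 139/7159·(0.965100+0.954100))/(1+139/7159) = 2361/2500 ≈ 0.944400
step 4 [4y] zero: DF = P = 2331/2500 ≈ 0.932400
step 5 [5y] zero: DF = P = 4487/5000 ≈ 0.897400

1 1 9651/10000
2 2 9541/10000
3 3 2361/2500
4 4 2331/2500
5 5 4487/5000
DF(5y) is solved at step 5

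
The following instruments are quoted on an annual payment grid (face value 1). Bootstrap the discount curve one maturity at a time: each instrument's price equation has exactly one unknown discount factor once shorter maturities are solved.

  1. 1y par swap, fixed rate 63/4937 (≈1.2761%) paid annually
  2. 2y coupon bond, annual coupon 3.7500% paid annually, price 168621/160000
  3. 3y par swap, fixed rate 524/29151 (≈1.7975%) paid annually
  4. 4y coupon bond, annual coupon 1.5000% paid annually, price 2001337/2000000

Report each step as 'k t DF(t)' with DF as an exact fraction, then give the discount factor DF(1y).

step 1 [1y] swap r/1=63/4937: DF=(1 − 63/4937·(0))/(1+63/4937) = 4937/5000 ≈ 0.987400
step 2 [2y] bond c/1=3/80: DF=(168621/160000 − 3/80·(0.987400))/(1+3/80) = 9801/10000 ≈ 0.980100
step 3 [3y] swap r/1=524/29151: DF=(1 − 524/29151·(0.987400+0.980100))/(1+524/29151) = 2369/2500 ≈ 0.947600
step 4 [4y] bond c/1=3/200: DF=(2001337/2000000 − 3/200·(0.987400+0.980100+0.947600))/(1+3/200) = 2357/2500 ≈ 0.942800

1 1 4937/5000
2 2 9801/10000
3 3 2369/2500
4 4 2357/2500
DF(1y) = 4937/5000 ≈ 0.987400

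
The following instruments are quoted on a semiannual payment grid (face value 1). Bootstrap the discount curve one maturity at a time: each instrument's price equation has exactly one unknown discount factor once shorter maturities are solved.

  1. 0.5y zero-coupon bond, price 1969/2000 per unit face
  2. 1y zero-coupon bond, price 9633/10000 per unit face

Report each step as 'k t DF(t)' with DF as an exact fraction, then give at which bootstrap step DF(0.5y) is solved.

1 1/2 1969/2000
2 1 9633/10000
DF(0.5y) is solved at step 1

step 1 [0.5y] zero: DF = P = 1969/2000 ≈ 0.984500
step 2 [1y] zero: DF = P = 9633/10000 ≈ 0.963300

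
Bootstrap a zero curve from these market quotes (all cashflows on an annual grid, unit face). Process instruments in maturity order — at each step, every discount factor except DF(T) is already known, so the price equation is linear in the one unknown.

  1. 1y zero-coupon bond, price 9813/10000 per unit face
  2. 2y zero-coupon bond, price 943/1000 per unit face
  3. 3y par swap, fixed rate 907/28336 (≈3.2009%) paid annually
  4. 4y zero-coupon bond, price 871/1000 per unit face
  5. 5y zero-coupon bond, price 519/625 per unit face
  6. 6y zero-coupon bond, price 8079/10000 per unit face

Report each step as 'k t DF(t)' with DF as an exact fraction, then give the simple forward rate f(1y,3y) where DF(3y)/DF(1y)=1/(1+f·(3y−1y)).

step 1 [1y] zero: DF = P = 9813/10000 ≈ 0.981300
step 2 [2y] zero: DF = P = 943/1000 ≈ 0.943000
step 3 [3y] swap r/1=907/28336: DF=(1 − 907/28336·(0.981300+0.943000))/(1+907/28336) = 9093/10000 ≈ 0.909300
step 4 [4y] zero: DF = P = 871/1000 ≈ 0.871000
step 5 [5y] zero: DF = P = 519/625 ≈ 0.830400
step 6 [6y] zero: DF = P = 8079/10000 ≈ 0.807900

1 1 9813/10000
2 2 943/1000
3 3 9093/10000
4 4 871/1000
5 5 519/625
6 6 8079/10000
f(1y,3y) = ((9813/10000)/(9093/10000) − 1)/(2) = 120/3031 ≈ 3.9591%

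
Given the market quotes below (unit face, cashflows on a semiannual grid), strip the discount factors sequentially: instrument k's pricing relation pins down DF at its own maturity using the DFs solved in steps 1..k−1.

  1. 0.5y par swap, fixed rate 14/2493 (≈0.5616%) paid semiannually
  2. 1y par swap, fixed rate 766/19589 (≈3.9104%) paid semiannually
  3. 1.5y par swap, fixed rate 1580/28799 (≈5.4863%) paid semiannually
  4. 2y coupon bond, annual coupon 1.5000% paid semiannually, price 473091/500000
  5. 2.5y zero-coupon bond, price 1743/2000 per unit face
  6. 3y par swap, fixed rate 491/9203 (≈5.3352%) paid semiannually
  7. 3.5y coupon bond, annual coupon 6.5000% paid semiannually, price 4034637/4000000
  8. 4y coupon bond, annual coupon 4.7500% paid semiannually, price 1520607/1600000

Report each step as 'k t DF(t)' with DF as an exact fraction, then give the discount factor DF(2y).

step 1 [0.5y] swap r/2=7/2493: DF=(1 − 7/2493·(0))/(1+7/2493) = 2493/2500 ≈ 0.997200
step 2 [1y] swap r/2=383/19589: DF=(1 − 383/19589·(0.997200))/(1+383/19589) = 9617/10000 ≈ 0.961700
step 3 [1.5y] swap r/2=790/28799: DF=(1 − 790/28799·(0.997200+0.961700))/(1+790/28799) = 921/1000 ≈ 0.921000
step 4 [2y] bond c/2=3/400: DF=(473091/500000 − 3/400·(0.997200+0.961700+0.921000))/(1+3/400) = 9177/10000 ≈ 0.917700
step 5 [2.5y] zero: DF = P = 1743/2000 ≈ 0.871500
step 6 [3y] swap r/2=491/18406: DF=(1 − 491/18406·(0.997200+0.961700+0.921000+0.917700+0.871500))/(1+491/18406) = 8527/10000 ≈ 0.852700
step 7 [3.5y] bond c/2=13/400: DF=(4034637/4000000 − 13/400·(0.997200+0.961700+0.921000+0.917700+0.871500+0.852700))/(1+13/400) = 8031/10000 ≈ 0.803100
step 8 [4y] bond c/2=19/800: DF=(1520607/1600000 − 19/800·(0.997200+0.961700+0.921000+0.917700+0.871500+0.852700+0.803100))/(1+19/800) = 977/1250 ≈ 0.781600

1 1/2 2493/2500
2 1 9617/10000
3 3/2 921/1000
4 2 9177/10000
5 5/2 1743/2000
6 3 8527/10000
7 7/2 8031/10000
8 4 977/1250
DF(2y) = 9177/10000 ≈ 0.917700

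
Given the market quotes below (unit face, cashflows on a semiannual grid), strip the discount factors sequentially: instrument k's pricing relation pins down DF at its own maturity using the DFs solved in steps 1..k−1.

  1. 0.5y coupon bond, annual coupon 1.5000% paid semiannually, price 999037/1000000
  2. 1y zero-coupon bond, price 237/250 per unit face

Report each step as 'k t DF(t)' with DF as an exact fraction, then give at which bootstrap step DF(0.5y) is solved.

1 1/2 2479/2500
2 1 237/250
DF(0.5y) is solved at step 1

step 1 [0.5y] bond c/2=3/400: DF=(999037/1000000 − 3/400·(0))/(1+3/400) = 2479/2500 ≈ 0.991600
step 2 [1y] zero: DF = P = 237/250 ≈ 0.948000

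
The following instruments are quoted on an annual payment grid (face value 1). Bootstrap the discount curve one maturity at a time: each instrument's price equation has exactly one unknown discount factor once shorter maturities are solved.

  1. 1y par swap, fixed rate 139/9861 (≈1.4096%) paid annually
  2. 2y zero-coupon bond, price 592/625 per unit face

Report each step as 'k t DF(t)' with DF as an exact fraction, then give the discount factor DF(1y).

1 1 9861/10000
2 2 592/625
DF(1y) = 9861/10000 ≈ 0.986100

step 1 [1y] swap r/1=139/9861: DF=(1 − 139/9861·(0))/(1+139/9861) = 9861/10000 ≈ 0.986100
step 2 [2y] zero: DF = P = 592/625 ≈ 0.947200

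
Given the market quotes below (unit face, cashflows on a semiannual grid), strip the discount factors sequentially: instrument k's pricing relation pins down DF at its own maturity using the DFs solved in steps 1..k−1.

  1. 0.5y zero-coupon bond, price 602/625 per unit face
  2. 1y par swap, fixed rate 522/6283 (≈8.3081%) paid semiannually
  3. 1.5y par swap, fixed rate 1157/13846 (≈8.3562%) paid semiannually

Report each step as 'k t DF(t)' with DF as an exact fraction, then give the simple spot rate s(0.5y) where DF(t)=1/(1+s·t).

1 1/2 602/625
2 1 9217/10000
3 3/2 8843/10000
s(0.5y) = (1/(602/625) − 1)/(1/2) = 23/301 ≈ 7.6412%

step 1 [0.5y] zero: DF = P = 602/625 ≈ 0.963200
step 2 [1y] swap r/2=261/6283: DF=(1 − 261/6283·(0.963200))/(1+261/6283) = 9217/10000 ≈ 0.921700
step 3 [1.5y] swap r/2=1157/27692: DF=(1 − 1157/27692·(0.963200+0.921700))/(1+1157/27692) = 8843/10000 ≈ 0.884300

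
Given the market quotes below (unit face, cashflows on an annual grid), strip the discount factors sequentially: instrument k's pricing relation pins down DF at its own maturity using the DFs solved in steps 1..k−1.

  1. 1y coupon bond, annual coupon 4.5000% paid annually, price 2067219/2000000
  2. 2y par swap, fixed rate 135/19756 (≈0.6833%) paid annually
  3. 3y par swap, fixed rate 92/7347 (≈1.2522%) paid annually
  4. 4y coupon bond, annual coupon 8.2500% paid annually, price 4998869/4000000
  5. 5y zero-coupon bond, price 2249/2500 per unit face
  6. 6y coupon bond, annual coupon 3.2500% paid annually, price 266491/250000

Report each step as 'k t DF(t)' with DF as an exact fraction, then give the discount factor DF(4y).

step 1 [1y] bond c/1=9/200: DF=(2067219/2000000 − 9/200·(0))/(1+9/200) = 9891/10000 ≈ 0.989100
step 2 [2y] swap r/1=135/19756: DF=(1 − 135/19756·(0.989100))/(1+135/19756) = 1973/2000 ≈ 0.986500
step 3 [3y] swap r/1=92/7347: DF=(1 − 92/7347·(0.989100+0.986500))/(1+92/7347) = 602/625 ≈ 0.963200
step 4 [4y] bond c/1=33/400: DF=(4998869/4000000 − 33/400·(0.989100+0.986500+0.963200))/(1+33/400) = 1861/2000 ≈ 0.930500
step 5 [5y] zero: DF = P = 2249/2500 ≈ 0.899600
step 6 [6y] bond c/1=13/400: DF=(266491/250000 − 13/400·(0.989100+0.986500+0.963200+0.930500+0.899600))/(1+13/400) = 8823/10000 ≈ 0.882300

1 1 9891/10000
2 2 1973/2000
3 3 602/625
4 4 1861/2000
5 5 2249/2500
6 6 8823/10000
DF(4y) = 1861/2000 ≈ 0.930500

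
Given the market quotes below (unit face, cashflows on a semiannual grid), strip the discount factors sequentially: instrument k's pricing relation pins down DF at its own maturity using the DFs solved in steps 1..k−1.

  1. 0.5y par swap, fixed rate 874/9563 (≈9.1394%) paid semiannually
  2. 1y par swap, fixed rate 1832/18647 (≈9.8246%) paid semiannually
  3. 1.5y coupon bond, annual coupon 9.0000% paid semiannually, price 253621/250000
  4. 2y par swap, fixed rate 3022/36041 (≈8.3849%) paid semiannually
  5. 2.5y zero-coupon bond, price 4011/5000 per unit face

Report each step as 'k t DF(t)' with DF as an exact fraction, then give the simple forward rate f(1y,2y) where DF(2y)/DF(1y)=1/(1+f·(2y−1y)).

1 1/2 9563/10000
2 1 2271/2500
3 3/2 1781/2000
4 2 8489/10000
5 5/2 4011/5000
f(1y,2y) = ((2271/2500)/(8489/10000) − 1)/(1) = 595/8489 ≈ 7.0091%

step 1 [0.5y] swap r/2=437/9563: DF=(1 − 437/9563·(0))/(1+437/9563) = 9563/10000 ≈ 0.956300
step 2 [1y] swap r/2=916/18647: DF=(1 − 916/18647·(0.956300))/(1+916/18647) = 2271/2500 ≈ 0.908400
step 3 [1.5y] bond c/2=9/200: DF=(253621/250000 − 9/200·(0.956300+0.908400))/(1+9/200) = 1781/2000 ≈ 0.890500
step 4 [2y] swap r/2=1511/36041: DF=(1 − 1511/36041·(0.956300+0.908400+0.890500))/(1+1511/36041) = 8489/10000 ≈ 0.848900
step 5 [2.5y] zero: DF = P = 4011/5000 ≈ 0.802200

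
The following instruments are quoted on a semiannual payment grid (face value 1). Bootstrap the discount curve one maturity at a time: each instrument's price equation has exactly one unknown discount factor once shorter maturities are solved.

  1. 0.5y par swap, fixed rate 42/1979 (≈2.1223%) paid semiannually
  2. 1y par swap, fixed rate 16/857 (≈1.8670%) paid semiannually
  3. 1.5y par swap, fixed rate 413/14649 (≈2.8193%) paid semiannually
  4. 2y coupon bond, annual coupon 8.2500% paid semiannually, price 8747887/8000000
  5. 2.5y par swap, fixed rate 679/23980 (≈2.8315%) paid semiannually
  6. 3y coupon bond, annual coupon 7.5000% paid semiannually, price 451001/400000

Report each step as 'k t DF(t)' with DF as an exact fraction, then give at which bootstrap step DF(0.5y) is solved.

1 1/2 1979/2000
2 1 1227/1250
3 3/2 9587/10000
4 2 9341/10000
5 5/2 9321/10000
6 3 4567/5000
DF(0.5y) is solved at step 1

step 1 [0.5y] swap r/2=21/1979: DF=(1 − 21/1979·(0))/(1+21/1979) = 1979/2000 ≈ 0.989500
step 2 [1y] swap r/2=8/857: DF=(1 − 8/857·(0.989500))/(1+8/857) = 1227/1250 ≈ 0.981600
step 3 [1.5y] swap r/2=413/29298: DF=(1 − 413/29298·(0.989500+0.981600))/(1+413/29298) = 9587/10000 ≈ 0.958700
step 4 [2y] bond c/2=33/800: DF=(8747887/8000000 − 33/800·(0.989500+0.981600+0.958700))/(1+33/800) = 9341/10000 ≈ 0.934100
step 5 [2.5y] swap r/2=679/47960: DF=(1 − 679/47960·(0.989500+0.981600+0.958700+0.934100))/(1+679/47960) = 9321/10000 ≈ 0.932100
step 6 [3y] bond c/2=3/80: DF=(451001/400000 − 3/80·(0.989500+0.981600+0.958700+0.934100+0.932100))/(1+3/80) = 4567/5000 ≈ 0.913400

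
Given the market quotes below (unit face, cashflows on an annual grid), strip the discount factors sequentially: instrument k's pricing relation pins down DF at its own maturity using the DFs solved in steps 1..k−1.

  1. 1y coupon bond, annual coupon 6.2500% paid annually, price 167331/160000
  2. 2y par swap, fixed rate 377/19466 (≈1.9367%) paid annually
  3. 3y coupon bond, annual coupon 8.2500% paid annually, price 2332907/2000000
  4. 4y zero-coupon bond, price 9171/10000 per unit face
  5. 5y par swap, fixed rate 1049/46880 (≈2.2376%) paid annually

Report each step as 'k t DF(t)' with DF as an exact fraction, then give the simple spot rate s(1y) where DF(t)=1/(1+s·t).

1 1 9843/10000
2 2 9623/10000
3 3 2323/2500
4 4 9171/10000
5 5 8951/10000
s(1y) = (1/(9843/10000) − 1)/(1) = 157/9843 ≈ 1.5950%

step 1 [1y] bond c/1=1/16: DF=(167331/160000 − 1/16·(0))/(1+1/16) = 9843/10000 ≈ 0.984300
step 2 [2y] swap r/1=377/19466: DF=(1 − 377/19466·(0.984300))/(1+377/19466) = 9623/10000 ≈ 0.962300
step 3 [3y] bond c/1=33/400: DF=(2332907/2000000 − 33/400·(0.984300+0.962300))/(1+33/400) = 2323/2500 ≈ 0.929200
step 4 [4y] zero: DF = P = 9171/10000 ≈ 0.917100
step 5 [5y] swap r/1=1049/46880: DF=(1 − 1049/46880·(0.984300+0.962300+0.929200+0.917100))/(1+1049/46880) = 8951/10000 ≈ 0.895100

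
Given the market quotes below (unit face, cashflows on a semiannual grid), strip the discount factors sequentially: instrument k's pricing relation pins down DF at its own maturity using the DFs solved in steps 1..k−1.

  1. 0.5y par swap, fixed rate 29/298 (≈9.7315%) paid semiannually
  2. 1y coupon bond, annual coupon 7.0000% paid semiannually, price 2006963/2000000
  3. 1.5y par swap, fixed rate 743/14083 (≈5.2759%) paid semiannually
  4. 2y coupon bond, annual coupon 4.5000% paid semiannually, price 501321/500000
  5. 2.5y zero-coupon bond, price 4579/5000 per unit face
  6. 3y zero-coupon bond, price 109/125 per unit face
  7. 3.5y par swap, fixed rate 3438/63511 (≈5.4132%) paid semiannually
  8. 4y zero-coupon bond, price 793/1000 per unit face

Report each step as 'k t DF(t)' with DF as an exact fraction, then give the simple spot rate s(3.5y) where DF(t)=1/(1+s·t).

1 1/2 596/625
2 1 9373/10000
3 3/2 9257/10000
4 2 4593/5000
5 5/2 4579/5000
6 3 109/125
7 7/2 8281/10000
8 4 793/1000
s(3.5y) = (1/(8281/10000) − 1)/(7/2) = 3438/57967 ≈ 5.9310%

step 1 [0.5y] swap r/2=29/596: DF=(1 − 29/596·(0))/(1+29/596) = 596/625 ≈ 0.953600
step 2 [1y] bond c/2=7/200: DF=(2006963/2000000 − 7/200·(0.953600))/(1+7/200) = 9373/10000 ≈ 0.937300
step 3 [1.5y] swap r/2=743/28166: DF=(1 − 743/28166·(0.953600+0.937300))/(1+743/28166) = 9257/10000 ≈ 0.925700
step 4 [2y] bond c/2=9/400: DF=(501321/500000 − 9/400·(0.953600+0.937300+0.925700))/(1+9/400) = 4593/5000 ≈ 0.918600
step 5 [2.5y] zero: DF = P = 4579/5000 ≈ 0.915800
step 6 [3y] zero: DF = P = 109/125 ≈ 0.872000
step 7 [3.5y] swap r/2=1719/63511: DF=(1 − 1719/63511·(0.953600+0.937300+0.925700+0.918600+0.915800+0.872000))/(1+1719/63511) = 8281/10000 ≈ 0.828100
step 8 [4y] zero: DF = P = 793/1000 ≈ 0.793000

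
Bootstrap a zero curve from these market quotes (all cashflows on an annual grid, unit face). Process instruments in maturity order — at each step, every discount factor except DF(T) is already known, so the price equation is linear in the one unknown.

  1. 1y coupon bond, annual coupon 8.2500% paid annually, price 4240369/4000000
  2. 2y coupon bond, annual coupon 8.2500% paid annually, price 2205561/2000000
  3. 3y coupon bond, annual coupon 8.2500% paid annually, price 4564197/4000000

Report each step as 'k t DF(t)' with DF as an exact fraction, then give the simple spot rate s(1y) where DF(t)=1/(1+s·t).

1 1 9793/10000
2 2 9441/10000
3 3 363/400
s(1y) = (1/(9793/10000) − 1)/(1) = 207/9793 ≈ 2.1138%

step 1 [1y] bond c/1=33/400: DF=(4240369/4000000 − 33/400·(0))/(1+33/400) = 9793/10000 ≈ 0.979300
step 2 [2y] bond c/1=33/400: DF=(2205561/2000000 − 33/400·(0.979300))/(1+33/400) = 9441/10000 ≈ 0.944100
step 3 [3y] bond c/1=33/400: DF=(4564197/4000000 − 33/400·(0.979300+0.944100))/(1+33/400) = 363/400 ≈ 0.907500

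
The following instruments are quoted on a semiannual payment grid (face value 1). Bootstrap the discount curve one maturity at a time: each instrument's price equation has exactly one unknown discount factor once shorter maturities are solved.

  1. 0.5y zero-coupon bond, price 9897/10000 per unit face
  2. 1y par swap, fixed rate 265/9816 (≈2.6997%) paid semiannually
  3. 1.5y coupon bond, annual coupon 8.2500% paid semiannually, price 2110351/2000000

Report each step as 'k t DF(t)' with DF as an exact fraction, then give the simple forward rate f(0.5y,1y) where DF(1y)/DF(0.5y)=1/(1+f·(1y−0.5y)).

1 1/2 9897/10000
2 1 1947/2000
3 3/2 2339/2500
f(0.5y,1y) = ((9897/10000)/(1947/2000) − 1)/(1/2) = 108/3245 ≈ 3.3282%

step 1 [0.5y] zero: DF = P = 9897/10000 ≈ 0.989700
step 2 [1y] swap r/2=265/19632: DF=(1 − 265/19632·(0.989700))/(1+265/19632) = 1947/2000 ≈ 0.973500
step 3 [1.5y] bond c/2=33/800: DF=(2110351/2000000 − 33/800·(0.989700+0.973500))/(1+33/800) = 2339/2500 ≈ 0.935600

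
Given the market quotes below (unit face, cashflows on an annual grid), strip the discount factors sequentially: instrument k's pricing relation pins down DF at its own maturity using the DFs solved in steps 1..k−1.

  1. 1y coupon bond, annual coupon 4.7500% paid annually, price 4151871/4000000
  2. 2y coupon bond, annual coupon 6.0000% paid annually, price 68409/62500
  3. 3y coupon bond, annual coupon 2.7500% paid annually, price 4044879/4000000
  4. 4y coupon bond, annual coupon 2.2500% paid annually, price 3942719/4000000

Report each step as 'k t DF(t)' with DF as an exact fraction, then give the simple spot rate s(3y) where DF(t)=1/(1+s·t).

step 1 [1y] bond c/1=19/400: DF=(4151871/4000000 − 19/400·(0))/(1+19/400) = 9909/10000 ≈ 0.990900
step 2 [2y] bond c/1=3/50: DF=(68409/62500 − 3/50·(0.990900))/(1+3/50) = 1953/2000 ≈ 0.976500
step 3 [3y] bond c/1=11/400: DF=(4044879/4000000 − 11/400·(0.990900+0.976500))/(1+11/400) = 1863/2000 ≈ 0.931500
step 4 [4y] bond c/1=9/400: DF=(3942719/4000000 − 9/400·(0.990900+0.976500+0.931500))/(1+9/400) = 4501/5000 ≈ 0.900200

1 1 9909/10000
2 2 1953/2000
3 3 1863/2000
4 4 4501/5000
s(3y) = (1/(1863/2000) − 1)/(3) = 137/5589 ≈ 2.4512%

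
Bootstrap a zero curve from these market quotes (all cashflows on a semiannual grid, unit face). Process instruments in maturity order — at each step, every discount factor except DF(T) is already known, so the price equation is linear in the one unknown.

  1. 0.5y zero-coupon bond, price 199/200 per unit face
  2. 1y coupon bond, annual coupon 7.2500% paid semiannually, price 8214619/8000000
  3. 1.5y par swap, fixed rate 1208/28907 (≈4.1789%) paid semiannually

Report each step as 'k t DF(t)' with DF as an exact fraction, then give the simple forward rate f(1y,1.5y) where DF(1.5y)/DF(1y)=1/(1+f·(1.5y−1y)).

1 1/2 199/200
2 1 9561/10000
3 3/2 2349/2500
f(1y,1.5y) = ((9561/10000)/(2349/2500) − 1)/(1/2) = 55/1566 ≈ 3.5121%

step 1 [0.5y] zero: DF = P = 199/200 ≈ 0.995000
step 2 [1y] bond c/2=29/800: DF=(8214619/8000000 − 29/800·(0.995000))/(1+29/800) = 9561/10000 ≈ 0.956100
step 3 [1.5y] swap r/2=604/28907: DF=(1 − 604/28907·(0.995000+0.956100))/(1+604/28907) = 2349/2500 ≈ 0.939600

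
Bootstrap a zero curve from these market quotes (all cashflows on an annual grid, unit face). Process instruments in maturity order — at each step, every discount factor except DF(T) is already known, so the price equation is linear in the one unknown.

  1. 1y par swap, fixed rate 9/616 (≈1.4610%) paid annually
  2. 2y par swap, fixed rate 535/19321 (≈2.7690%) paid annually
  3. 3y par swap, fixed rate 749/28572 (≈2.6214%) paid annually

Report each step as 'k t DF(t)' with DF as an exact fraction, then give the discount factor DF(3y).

step 1 [1y] swap r/1=9/616: DF=(1 − 9/616·(0))/(1+9/616) = 616/625 ≈ 0.985600
step 2 [2y] swap r/1=535/19321: DF=(1 − 535/19321·(0.985600))/(1+535/19321) = 1893/2000 ≈ 0.946500
step 3 [3y] swap r/1=749/28572: DF=(1 − 749/28572·(0.985600+0.946500))/(1+749/28572) = 9251/10000 ≈ 0.925100

1 1 616/625
2 2 1893/2000
3 3 9251/10000
DF(3y) = 9251/10000 ≈ 0.925100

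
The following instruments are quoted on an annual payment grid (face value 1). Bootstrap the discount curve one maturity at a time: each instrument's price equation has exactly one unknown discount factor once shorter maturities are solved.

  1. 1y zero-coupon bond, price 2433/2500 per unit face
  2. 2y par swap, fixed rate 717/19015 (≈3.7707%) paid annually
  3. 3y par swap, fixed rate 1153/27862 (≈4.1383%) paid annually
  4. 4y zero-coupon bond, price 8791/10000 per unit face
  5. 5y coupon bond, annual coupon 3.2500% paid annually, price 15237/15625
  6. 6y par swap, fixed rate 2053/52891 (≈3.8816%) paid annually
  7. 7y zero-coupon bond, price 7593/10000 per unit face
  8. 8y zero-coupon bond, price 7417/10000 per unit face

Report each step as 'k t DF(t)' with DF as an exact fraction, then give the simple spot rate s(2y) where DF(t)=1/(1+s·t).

1 1 2433/2500
2 2 9283/10000
3 3 8847/10000
4 4 8791/10000
5 5 8291/10000
6 6 7947/10000
7 7 7593/10000
8 8 7417/10000
s(2y) = (1/(9283/10000) − 1)/(2) = 717/18566 ≈ 3.8619%

step 1 [1y] zero: DF = P = 2433/2500 ≈ 0.973200
step 2 [2y] swap r/1=717/19015: DF=(1 − 717/19015·(0.973200))/(1+717/19015) = 9283/10000 ≈ 0.928300
step 3 [3y] swap r/1=1153/27862: DF=(1 − 1153/27862·(0.973200+0.928300))/(1+1153/27862) = 8847/10000 ≈ 0.884700
step 4 [4y] zero: DF = P = 8791/10000 ≈ 0.879100
step 5 [5y] bond c/1=13/400: DF=(15237/15625 − 13/400·(0.973200+0.928300+0.884700+0.879100))/(1+13/400) = 8291/10000 ≈ 0.829100
step 6 [6y] swap r/1=2053/52891: DF=(1 − 2053/52891·(0.973200+0.928300+0.884700+0.879100+0.829100))/(1+2053/52891) = 7947/10000 ≈ 0.794700
step 7 [7y] zero: DF = P = 7593/10000 ≈ 0.759300
step 8 [8y] zero: DF = P = 7417/10000 ≈ 0.741700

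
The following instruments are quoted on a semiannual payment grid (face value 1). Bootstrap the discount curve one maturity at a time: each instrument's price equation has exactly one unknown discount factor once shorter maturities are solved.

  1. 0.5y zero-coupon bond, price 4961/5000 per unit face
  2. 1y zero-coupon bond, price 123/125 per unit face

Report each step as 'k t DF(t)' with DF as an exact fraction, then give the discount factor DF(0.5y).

1 1/2 4961/5000
2 1 123/125
DF(0.5y) = 4961/5000 ≈ 0.992200

step 1 [0.5y] zero: DF = P = 4961/5000 ≈ 0.992200
step 2 [1y] zero: DF = P = 123/125 ≈ 0.984000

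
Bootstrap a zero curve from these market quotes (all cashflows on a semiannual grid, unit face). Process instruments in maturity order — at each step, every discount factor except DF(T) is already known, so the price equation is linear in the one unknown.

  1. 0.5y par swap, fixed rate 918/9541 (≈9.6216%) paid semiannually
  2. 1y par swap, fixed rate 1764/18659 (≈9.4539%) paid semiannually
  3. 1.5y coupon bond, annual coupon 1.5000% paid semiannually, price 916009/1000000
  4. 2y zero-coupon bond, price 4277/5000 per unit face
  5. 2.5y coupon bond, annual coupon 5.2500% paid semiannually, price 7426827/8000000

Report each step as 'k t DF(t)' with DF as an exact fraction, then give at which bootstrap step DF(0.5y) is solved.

step 1 [0.5y] swap r/2=459/9541: DF=(1 − 459/9541·(0))/(1+459/9541) = 9541/10000 ≈ 0.954100
step 2 [1y] swap r/2=882/18659: DF=(1 − 882/18659·(0.954100))/(1+882/18659) = 4559/5000 ≈ 0.911800
step 3 [1.5y] bond c/2=3/400: DF=(916009/1000000 − 3/400·(0.954100+0.911800))/(1+3/400) = 8953/10000 ≈ 0.895300
step 4 [2y] zero: DF = P = 4277/5000 ≈ 0.855400
step 5 [2.5y] bond c/2=21/800: DF=(7426827/8000000 − 21/800·(0.954100+0.911800+0.895300+0.855400))/(1+21/800) = 8121/10000 ≈ 0.812100

1 1/2 9541/10000
2 1 4559/5000
3 3/2 8953/10000
4 2 4277/5000
5 5/2 8121/10000
DF(0.5y) is solved at step 1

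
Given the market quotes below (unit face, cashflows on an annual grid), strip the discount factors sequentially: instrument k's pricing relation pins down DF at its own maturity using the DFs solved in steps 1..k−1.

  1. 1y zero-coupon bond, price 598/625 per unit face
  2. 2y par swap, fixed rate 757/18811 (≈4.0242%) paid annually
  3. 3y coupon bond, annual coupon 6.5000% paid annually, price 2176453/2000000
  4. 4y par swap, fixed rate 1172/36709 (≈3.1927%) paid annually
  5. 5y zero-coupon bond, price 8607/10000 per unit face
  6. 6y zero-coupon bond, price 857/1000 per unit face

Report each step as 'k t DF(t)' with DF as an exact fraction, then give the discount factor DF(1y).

step 1 [1y] zero: DF = P = 598/625 ≈ 0.956800
step 2 [2y] swap r/1=757/18811: DF=(1 − 757/18811·(0.956800))/(1+757/18811) = 9243/10000 ≈ 0.924300
step 3 [3y] bond c/1=13/200: DF=(2176453/2000000 − 13/200·(0.956800+0.924300))/(1+13/200) = 907/1000 ≈ 0.907000
step 4 [4y] swap r/1=1172/36709: DF=(1 − 1172/36709·(0.956800+0.924300+0.907000))/(1+1172/36709) = 2207/2500 ≈ 0.882800
step 5 [5y] zero: DF = P = 8607/10000 ≈ 0.860700
step 6 [6y] zero: DF = P = 857/1000 ≈ 0.857000

1 1 598/625
2 2 9243/10000
3 3 907/1000
4 4 2207/2500
5 5 8607/10000
6 6 857/1000
DF(1y) = 598/625 ≈ 0.956800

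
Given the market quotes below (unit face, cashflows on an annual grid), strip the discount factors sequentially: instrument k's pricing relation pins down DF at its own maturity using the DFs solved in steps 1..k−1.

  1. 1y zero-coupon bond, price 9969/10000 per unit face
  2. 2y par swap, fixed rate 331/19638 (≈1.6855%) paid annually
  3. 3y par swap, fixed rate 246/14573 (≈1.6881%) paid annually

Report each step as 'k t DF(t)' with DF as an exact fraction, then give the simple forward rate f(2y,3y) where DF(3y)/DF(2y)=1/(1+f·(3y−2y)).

1 1 9969/10000
2 2 9669/10000
3 3 2377/2500
f(2y,3y) = ((9669/10000)/(2377/2500) − 1)/(1) = 161/9508 ≈ 1.6933%

step 1 [1y] zero: DF = P = 9969/10000 ≈ 0.996900
step 2 [2y] swap r/1=331/19638: DF=(1 − 331/19638·(0.996900))/(1+331/19638) = 9669/10000 ≈ 0.966900
step 3 [3y] swap r/1=246/14573: DF=(1 − 246/14573·(0.996900+0.966900))/(1+246/14573) = 2377/2500 ≈ 0.950800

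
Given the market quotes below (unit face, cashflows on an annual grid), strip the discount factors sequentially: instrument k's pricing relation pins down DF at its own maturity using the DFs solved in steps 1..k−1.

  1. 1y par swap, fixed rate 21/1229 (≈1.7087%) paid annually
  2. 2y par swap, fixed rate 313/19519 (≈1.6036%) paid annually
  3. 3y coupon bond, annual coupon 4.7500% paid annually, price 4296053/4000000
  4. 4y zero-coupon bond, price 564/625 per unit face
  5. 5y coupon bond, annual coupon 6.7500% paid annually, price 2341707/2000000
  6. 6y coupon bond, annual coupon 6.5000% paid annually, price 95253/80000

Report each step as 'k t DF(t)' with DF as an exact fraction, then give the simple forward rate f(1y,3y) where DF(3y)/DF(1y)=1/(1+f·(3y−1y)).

1 1 1229/1250
2 2 9687/10000
3 3 1171/1250
4 4 564/625
5 5 8571/10000
6 6 8343/10000
f(1y,3y) = ((1229/1250)/(1171/1250) − 1)/(2) = 29/1171 ≈ 2.4765%

step 1 [1y] swap r/1=21/1229: DF=(1 − 21/1229·(0))/(1+21/1229) = 1229/1250 ≈ 0.983200
step 2 [2y] swap r/1=313/19519: DF=(1 − 313/19519·(0.983200))/(1+313/19519) = 9687/10000 ≈ 0.968700
step 3 [3y] bond c/1=19/400: DF=(4296053/4000000 − 19/400·(0.983200+0.968700))/(1+19/400) = 1171/1250 ≈ 0.936800
step 4 [4y] zero: DF = P = 564/625 ≈ 0.902400
step 5 [5y] bond c/1=27/400: DF=(2341707/2000000 − 27/400·(0.983200+0.968700+0.936800+0.902400))/(1+27/400) = 8571/10000 ≈ 0.857100
step 6 [6y] bond c/1=13/200: DF=(95253/80000 − 13/200·(0.983200+0.968700+0.936800+0.902400+0.857100))/(1+13/200) = 8343/10000 ≈ 0.834300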